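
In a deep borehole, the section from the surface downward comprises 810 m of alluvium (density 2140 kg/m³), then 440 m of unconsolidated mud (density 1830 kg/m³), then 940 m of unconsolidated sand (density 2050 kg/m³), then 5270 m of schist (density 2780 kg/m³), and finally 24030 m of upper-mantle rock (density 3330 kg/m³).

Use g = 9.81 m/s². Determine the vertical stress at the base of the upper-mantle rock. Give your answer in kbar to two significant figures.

alluvium: 2140 kg/m³ × 9.81 m/s² × 810 m = 1.700×10^7 Pa = 0.1700 kbar
unconsolidated mud: 1830 kg/m³ × 9.81 m/s² × 440 m = 7.899×10^6 Pa = 0.07899 kbar
unconsolidated sand: 2050 kg/m³ × 9.81 m/s² × 940 m = 1.890×10^7 Pa = 0.1890 kbar
schist: 2780 kg/m³ × 9.81 m/s² × 5270 m = 1.437×10^8 Pa = 1.437 kbar
upper-mantle rock: 3330 kg/m³ × 9.81 m/s² × 24030 m = 7.850×10^8 Pa = 7.850 kbar
Total = 0.1700 + 0.07899 + 0.1890 + 1.437 + 7.850 = 9.7253 kbar

9.7 kbar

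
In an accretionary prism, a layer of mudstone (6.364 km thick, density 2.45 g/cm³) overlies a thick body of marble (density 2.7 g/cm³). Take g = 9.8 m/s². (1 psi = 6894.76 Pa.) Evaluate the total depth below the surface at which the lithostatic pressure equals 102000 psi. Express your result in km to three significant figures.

Pressure at base of upper layers: 2450×9.8×6364 = 1.528×10^8 Pa = 22162 psi
Remaining pressure to be supplied by marble: 7.033×10^8 − 1.528×10^8 = 5.505×10^8 Pa
Additional depth in marble = 5.505×10^8 Pa / (2700 kg/m³ × 9.8 m/s²) = 20804 m
Total depth = 6364 m + 20804 m = 27168 m
= 27.168 km

27.2 km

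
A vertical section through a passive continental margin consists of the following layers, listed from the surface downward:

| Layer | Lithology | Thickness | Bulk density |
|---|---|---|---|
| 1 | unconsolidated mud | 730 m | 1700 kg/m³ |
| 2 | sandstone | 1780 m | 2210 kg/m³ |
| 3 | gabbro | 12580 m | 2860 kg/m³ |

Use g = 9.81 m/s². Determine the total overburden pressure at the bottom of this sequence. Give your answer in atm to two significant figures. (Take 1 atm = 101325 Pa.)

unconsolidated mud: 1700 kg/m³ × 9.81 m/s² × 730 m = 1.217×10^7 Pa = 120.2 atm
sandstone: 2210 kg/m³ × 9.81 m/s² × 1780 m = 3.859×10^7 Pa = 380.9 atm
gabbro: 2860 kg/m³ × 9.81 m/s² × 12580 m = 3.530×10^8 Pa = 3483 atm
Total = 120.2 + 380.9 + 3483 = 3984.4 atm

4000 atm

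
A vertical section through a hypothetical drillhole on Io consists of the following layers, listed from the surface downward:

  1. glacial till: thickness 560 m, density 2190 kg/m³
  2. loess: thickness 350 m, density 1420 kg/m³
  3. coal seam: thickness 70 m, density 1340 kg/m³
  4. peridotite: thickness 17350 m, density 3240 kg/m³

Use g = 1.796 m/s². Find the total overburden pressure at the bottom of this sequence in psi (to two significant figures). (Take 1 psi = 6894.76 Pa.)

glacial till: 2190 kg/m³ × 1.796 m/s² × 560 m = 2.203×10^6 Pa = 319.5 psi
loess: 1420 kg/m³ × 1.796 m/s² × 350 m = 8.926×10^5 Pa = 129.5 psi
coal seam: 1340 kg/m³ × 1.796 m/s² × 70 m = 1.685×10^5 Pa = 24.43 psi
peridotite: 3240 kg/m³ × 1.796 m/s² × 17350 m = 1.010×10^8 Pa = 14643 psi
Total = 319.5 + 129.5 + 24.43 + 14643 = 15116 psi

15000 psi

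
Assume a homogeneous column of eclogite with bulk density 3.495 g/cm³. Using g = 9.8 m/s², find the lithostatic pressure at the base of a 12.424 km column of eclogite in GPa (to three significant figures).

eclogite: 3495 kg/m³ × 9.8 m/s² × 12424 m = 4.255×10^8 Pa = 0.4255 GPa

0.426 GPa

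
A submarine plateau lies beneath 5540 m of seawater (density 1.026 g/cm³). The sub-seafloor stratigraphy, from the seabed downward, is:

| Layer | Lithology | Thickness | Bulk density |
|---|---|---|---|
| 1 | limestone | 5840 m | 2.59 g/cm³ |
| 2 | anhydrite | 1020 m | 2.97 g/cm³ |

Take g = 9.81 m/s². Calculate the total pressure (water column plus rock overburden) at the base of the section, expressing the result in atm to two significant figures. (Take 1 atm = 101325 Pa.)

seawater: 1026 kg/m³ × 9.81 m/s² × 5540 m = 5.576×10^7 Pa = 550.3 atm
limestone: 2590 kg/m³ × 9.81 m/s² × 5840 m = 1.484×10^8 Pa = 1464 atm
anhydrite: 2970 kg/m³ × 9.81 m/s² × 1020 m = 2.972×10^7 Pa = 293.3 atm
Total = 550.3 + 1464 + 293.3 = 2308.0 atm

2300 atm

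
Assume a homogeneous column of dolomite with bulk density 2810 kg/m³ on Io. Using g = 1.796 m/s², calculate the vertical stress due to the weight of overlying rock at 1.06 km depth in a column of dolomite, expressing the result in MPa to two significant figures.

dolomite: 2810 kg/m³ × 1.796 m/s² × 1060 m = 5.350×10^6 Pa = 5.350 MPa

5.3 MPa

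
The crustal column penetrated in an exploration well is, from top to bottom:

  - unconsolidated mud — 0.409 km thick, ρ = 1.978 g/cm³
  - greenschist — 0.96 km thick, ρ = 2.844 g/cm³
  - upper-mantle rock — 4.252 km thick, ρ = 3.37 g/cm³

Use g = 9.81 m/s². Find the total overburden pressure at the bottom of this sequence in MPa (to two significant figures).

unconsolidated mud: 1978 kg/m³ × 9.81 m/s² × 409 m = 7.936×10^6 Pa = 7.936 MPa
greenschist: 2844 kg/m³ × 9.81 m/s² × 960 m = 2.678×10^7 Pa = 26.78 MPa
upper-mantle rock: 3370 kg/m³ × 9.81 m/s² × 4252 m = 1.406×10^8 Pa = 140.6 MPa
Total = 7.936 + 26.78 + 140.6 = 175.29 MPa

180 MPa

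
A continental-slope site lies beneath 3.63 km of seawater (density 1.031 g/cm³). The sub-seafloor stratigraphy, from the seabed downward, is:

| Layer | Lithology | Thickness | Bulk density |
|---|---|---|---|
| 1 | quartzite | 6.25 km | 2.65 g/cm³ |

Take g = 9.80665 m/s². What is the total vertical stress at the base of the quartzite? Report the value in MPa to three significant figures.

seawater: 1031 kg/m³ × 9.80665 m/s² × 3630 m = 3.670×10^7 Pa = 36.70 MPa
quartzite: 2650 kg/m³ × 9.80665 m/s² × 6250 m = 1.624×10^8 Pa = 162.4 MPa
Total = 36.70 + 162.4 = 199.12 MPa

199 MPa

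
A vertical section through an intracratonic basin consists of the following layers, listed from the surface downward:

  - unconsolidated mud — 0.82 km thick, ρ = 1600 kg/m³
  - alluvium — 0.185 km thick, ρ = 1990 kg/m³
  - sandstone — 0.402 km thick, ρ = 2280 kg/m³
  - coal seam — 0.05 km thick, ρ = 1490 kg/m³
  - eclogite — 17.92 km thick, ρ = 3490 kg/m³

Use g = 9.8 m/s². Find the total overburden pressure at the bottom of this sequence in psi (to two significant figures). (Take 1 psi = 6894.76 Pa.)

93000 psi

unconsolidated mud: 1600 kg/m³ × 9.8 m/s² × 820 m = 1.286×10^7 Pa = 1865 psi
alluvium: 1990 kg/m³ × 9.8 m/s² × 185 m = 3.608×10^6 Pa = 523.3 psi
sandstone: 2280 kg/m³ × 9.8 m/s² × 402 m = 8.982×10^6 Pa = 1303 psi
coal seam: 1490 kg/m³ × 9.8 m/s² × 50 m = 7.301×10^5 Pa = 105.9 psi
eclogite: 3490 kg/m³ × 9.8 m/s² × 17920 m = 6.129×10^8 Pa = 88894 psi
Total = 1865 + 523.3 + 1303 + 105.9 + 88894 = 92690 psi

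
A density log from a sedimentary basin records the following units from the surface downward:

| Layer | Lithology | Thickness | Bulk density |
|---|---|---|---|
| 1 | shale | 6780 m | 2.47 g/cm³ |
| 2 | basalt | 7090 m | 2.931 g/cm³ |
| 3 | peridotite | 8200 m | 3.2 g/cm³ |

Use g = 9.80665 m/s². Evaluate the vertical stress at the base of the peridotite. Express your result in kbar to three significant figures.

shale: 2470 kg/m³ × 9.80665 m/s² × 6780 m = 1.642×10^8 Pa = 1.642 kbar
basalt: 2931 kg/m³ × 9.80665 m/s² × 7090 m = 2.038×10^8 Pa = 2.038 kbar
peridotite: 3200 kg/m³ × 9.80665 m/s² × 8200 m = 2.573×10^8 Pa = 2.573 kbar
Total = 1.642 + 2.038 + 2.573 = 6.2534 kbar

6.25 kbar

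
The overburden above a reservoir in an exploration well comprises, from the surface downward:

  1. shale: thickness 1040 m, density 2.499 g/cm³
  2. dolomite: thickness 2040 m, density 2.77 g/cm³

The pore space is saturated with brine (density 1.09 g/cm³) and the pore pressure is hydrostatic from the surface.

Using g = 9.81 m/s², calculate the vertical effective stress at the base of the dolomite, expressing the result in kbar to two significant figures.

Overburden (lithostatic) stress σ_v:
shale: 2499 kg/m³ × 9.81 m/s² × 1040 m = 2.550×10^7 Pa = 25.50 MPa
dolomite: 2770 kg/m³ × 9.81 m/s² × 2040 m = 5.543×10^7 Pa = 55.43 MPa
Total = 25.50 + 55.43 = 80.930 MPa
Pore pressure P_p = 1090 kg/m³ × 9.81 m/s² × 3080 m = 3.293×10^7 Pa = 32.93 MPa
Effective stress σ' = σ_v − P_p = 80.93 − 32.93 = 47.996 MPa = 0.47996 kbar

0.48 kbar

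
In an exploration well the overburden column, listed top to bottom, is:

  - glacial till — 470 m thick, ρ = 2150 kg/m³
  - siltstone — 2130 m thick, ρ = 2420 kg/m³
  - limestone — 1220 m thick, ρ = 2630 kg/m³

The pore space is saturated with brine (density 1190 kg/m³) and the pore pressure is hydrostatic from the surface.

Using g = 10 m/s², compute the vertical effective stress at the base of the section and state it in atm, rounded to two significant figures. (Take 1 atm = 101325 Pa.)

Overburden (lithostatic) stress σ_v:
glacial till: 2150 kg/m³ × 10 m/s² × 470 m = 1.010×10^7 Pa = 10.11 MPa
siltstone: 2420 kg/m³ × 10 m/s² × 2130 m = 5.155×10^7 Pa = 51.55 MPa
limestone: 2630 kg/m³ × 10 m/s² × 1220 m = 3.209×10^7 Pa = 32.09 MPa
Total = 10.11 + 51.55 + 32.09 = 93.737 MPa
Pore pressure P_p = 1190 kg/m³ × 10 m/s² × 3820 m = 4.546×10^7 Pa = 45.46 MPa
Effective stress σ' = σ_v − P_p = 93.74 − 45.46 = 48.279 MPa = 476.48 atm

480 atm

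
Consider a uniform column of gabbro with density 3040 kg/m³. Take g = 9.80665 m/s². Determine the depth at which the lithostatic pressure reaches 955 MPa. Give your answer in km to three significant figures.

32.0 km

h = P/(ρg) = 955 MPa / (3040 kg/m³ × 9.80665 m/s²) = 9.550×10^8 Pa / 29812 Pa/m = 32034 m
= 32.034 km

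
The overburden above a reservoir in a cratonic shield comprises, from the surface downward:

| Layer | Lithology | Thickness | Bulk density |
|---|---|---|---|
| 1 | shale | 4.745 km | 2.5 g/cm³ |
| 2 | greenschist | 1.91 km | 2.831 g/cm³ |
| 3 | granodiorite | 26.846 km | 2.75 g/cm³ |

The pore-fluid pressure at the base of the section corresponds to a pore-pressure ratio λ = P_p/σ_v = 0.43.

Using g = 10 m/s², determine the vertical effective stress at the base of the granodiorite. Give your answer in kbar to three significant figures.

Overburden (lithostatic) stress σ_v:
shale: 2500 kg/m³ × 10 m/s² × 4745 m = 1.186×10^8 Pa = 118.6 MPa
greenschist: 2831 kg/m³ × 10 m/s² × 1910 m = 5.407×10^7 Pa = 54.07 MPa
granodiorite: 2750 kg/m³ × 10 m/s² × 26846 m = 7.383×10^8 Pa = 738.3 MPa
Total = 118.6 + 54.07 + 738.3 = 910.96 MPa
Pore pressure P_p = λ·σ_v = 0.43 × 911.0 MPa = 391.7 MPa
Effective stress σ' = σ_v − P_p = 911.0 − 391.7 = 519.25 MPa = 5.1925 kbar

5.19 kbar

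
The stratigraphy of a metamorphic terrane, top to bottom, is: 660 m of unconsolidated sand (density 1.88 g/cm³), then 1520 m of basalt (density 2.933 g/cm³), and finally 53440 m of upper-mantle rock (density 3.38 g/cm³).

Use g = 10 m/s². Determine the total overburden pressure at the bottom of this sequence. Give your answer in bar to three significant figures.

unconsolidated sand: 1880 kg/m³ × 10 m/s² × 660 m = 1.241×10^7 Pa = 124.1 bar
basalt: 2933 kg/m³ × 10 m/s² × 1520 m = 4.458×10^7 Pa = 445.8 bar
upper-mantle rock: 3380 kg/m³ × 10 m/s² × 53440 m = 1.806×10^9 Pa = 18063 bar
Total = 124.1 + 445.8 + 18063 = 18633 bar

18600 bar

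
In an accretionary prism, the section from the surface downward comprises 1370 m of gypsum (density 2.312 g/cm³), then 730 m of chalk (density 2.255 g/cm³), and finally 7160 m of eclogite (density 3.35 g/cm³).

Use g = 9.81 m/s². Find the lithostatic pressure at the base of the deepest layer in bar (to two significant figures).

2800 bar

gypsum: 2312 kg/m³ × 9.81 m/s² × 1370 m = 3.107×10^7 Pa = 310.7 bar
chalk: 2255 kg/m³ × 9.81 m/s² × 730 m = 1.615×10^7 Pa = 161.5 bar
eclogite: 3350 kg/m³ × 9.81 m/s² × 7160 m = 2.353×10^8 Pa = 2353 bar
Total = 310.7 + 161.5 + 2353 = 2825.2 bar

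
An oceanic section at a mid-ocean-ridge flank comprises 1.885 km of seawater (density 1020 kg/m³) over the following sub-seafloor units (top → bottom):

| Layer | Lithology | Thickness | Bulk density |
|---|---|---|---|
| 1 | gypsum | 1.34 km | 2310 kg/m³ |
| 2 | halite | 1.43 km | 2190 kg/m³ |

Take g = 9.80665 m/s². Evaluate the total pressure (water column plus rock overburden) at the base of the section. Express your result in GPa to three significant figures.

0.0799 GPa

seawater: 1020 kg/m³ × 9.80665 m/s² × 1885 m = 1.886×10^7 Pa = 0.01886 GPa
gypsum: 2310 kg/m³ × 9.80665 m/s² × 1340 m = 3.036×10^7 Pa = 0.03036 GPa
halite: 2190 kg/m³ × 9.80665 m/s² × 1430 m = 3.071×10^7 Pa = 0.03071 GPa
Total = 0.01886 + 0.03036 + 0.03071 = 0.079922 GPa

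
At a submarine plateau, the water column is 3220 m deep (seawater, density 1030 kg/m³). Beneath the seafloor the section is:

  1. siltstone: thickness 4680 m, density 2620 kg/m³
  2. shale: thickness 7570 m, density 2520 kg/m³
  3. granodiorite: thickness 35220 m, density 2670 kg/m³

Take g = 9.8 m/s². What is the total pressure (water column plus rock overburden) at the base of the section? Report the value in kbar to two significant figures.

13 kbar

seawater: 1030 kg/m³ × 9.8 m/s² × 3220 m = 3.250×10^7 Pa = 0.3250 kbar
siltstone: 2620 kg/m³ × 9.8 m/s² × 4680 m = 1.202×10^8 Pa = 1.202 kbar
shale: 2520 kg/m³ × 9.8 m/s² × 7570 m = 1.869×10^8 Pa = 1.869 kbar
granodiorite: 2670 kg/m³ × 9.8 m/s² × 35220 m = 9.216×10^8 Pa = 9.216 kbar
Total = 0.3250 + 1.202 + 1.869 + 9.216 = 12.612 kbar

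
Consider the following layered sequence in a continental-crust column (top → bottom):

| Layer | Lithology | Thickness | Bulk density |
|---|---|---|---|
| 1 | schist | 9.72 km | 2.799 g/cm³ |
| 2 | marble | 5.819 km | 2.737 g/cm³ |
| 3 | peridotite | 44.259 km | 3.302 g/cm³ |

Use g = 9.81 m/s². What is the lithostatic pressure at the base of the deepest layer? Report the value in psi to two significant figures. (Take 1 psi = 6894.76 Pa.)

270000 psi

schist: 2799 kg/m³ × 9.81 m/s² × 9720 m = 2.669×10^8 Pa = 38710 psi
marble: 2737 kg/m³ × 9.81 m/s² × 5819 m = 1.562×10^8 Pa = 22661 psi
peridotite: 3302 kg/m³ × 9.81 m/s² × 44259 m = 1.434×10^9 Pa = 2.079×10^5 psi
Total = 38710 + 22661 + 2.079×10^5 = 2.6931×10^5 psi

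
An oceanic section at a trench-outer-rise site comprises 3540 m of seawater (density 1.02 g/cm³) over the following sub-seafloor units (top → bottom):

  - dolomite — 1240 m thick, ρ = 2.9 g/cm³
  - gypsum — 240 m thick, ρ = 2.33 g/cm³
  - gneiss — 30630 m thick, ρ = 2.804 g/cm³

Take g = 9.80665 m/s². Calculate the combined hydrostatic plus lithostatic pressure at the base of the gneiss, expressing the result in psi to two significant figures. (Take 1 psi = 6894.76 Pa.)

130000 psi

seawater: 1020 kg/m³ × 9.80665 m/s² × 3540 m = 3.541×10^7 Pa = 5136 psi
dolomite: 2900 kg/m³ × 9.80665 m/s² × 1240 m = 3.526×10^7 Pa = 5115 psi
gypsum: 2330 kg/m³ × 9.80665 m/s² × 240 m = 5.484×10^6 Pa = 795.4 psi
gneiss: 2804 kg/m³ × 9.80665 m/s² × 30630 m = 8.423×10^8 Pa = 1.222×10^5 psi
Total = 5136 + 5115 + 795.4 + 1.222×10^5 = 1.3321×10^5 psi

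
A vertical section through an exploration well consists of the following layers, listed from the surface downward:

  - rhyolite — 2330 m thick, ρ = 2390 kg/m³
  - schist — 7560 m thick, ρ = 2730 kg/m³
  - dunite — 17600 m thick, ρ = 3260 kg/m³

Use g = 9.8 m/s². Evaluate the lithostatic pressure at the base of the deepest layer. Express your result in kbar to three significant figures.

rhyolite: 2390 kg/m³ × 9.8 m/s² × 2330 m = 5.457×10^7 Pa = 0.5457 kbar
schist: 2730 kg/m³ × 9.8 m/s² × 7560 m = 2.023×10^8 Pa = 2.023 kbar
dunite: 3260 kg/m³ × 9.8 m/s² × 17600 m = 5.623×10^8 Pa = 5.623 kbar
Total = 0.5457 + 2.023 + 5.623 = 8.1912 kbar

8.19 kbar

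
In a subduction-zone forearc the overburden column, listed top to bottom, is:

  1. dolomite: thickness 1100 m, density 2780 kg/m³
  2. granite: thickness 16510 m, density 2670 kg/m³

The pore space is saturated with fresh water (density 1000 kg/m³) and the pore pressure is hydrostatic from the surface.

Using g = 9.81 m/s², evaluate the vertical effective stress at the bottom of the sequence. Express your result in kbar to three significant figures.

Overburden (lithostatic) stress σ_v:
dolomite: 2780 kg/m³ × 9.81 m/s² × 1100 m = 3.000×10^7 Pa = 30.00 MPa
granite: 2670 kg/m³ × 9.81 m/s² × 16510 m = 4.324×10^8 Pa = 432.4 MPa
Total = 30.00 + 432.4 = 462.44 MPa
Pore pressure P_p = 1000 kg/m³ × 9.81 m/s² × 17610 m = 1.728×10^8 Pa = 172.8 MPa
Effective stress σ' = σ_v − P_p = 462.4 − 172.8 = 289.69 MPa = 2.8969 kbar

2.90 kbar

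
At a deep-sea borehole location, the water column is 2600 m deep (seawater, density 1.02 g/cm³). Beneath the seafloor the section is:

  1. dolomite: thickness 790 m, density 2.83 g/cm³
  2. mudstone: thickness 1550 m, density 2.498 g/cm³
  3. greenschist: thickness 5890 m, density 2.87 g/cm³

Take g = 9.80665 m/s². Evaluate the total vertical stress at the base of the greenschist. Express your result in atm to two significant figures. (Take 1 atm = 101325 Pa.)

seawater: 1020 kg/m³ × 9.80665 m/s² × 2600 m = 2.601×10^7 Pa = 256.7 atm
dolomite: 2830 kg/m³ × 9.80665 m/s² × 790 m = 2.192×10^7 Pa = 216.4 atm
mudstone: 2498 kg/m³ × 9.80665 m/s² × 1550 m = 3.797×10^7 Pa = 374.7 atm
greenschist: 2870 kg/m³ × 9.80665 m/s² × 5890 m = 1.658×10^8 Pa = 1636 atm
Total = 256.7 + 216.4 + 374.7 + 1636 = 2483.9 atm

2500 atm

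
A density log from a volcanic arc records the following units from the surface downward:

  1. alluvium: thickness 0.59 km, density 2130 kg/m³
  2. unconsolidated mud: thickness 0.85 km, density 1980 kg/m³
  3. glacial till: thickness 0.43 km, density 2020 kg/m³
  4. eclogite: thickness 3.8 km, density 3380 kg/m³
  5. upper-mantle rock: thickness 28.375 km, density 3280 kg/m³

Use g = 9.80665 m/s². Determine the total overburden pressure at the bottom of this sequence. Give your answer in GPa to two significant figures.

alluvium: 2130 kg/m³ × 9.80665 m/s² × 590 m = 1.232×10^7 Pa = 0.01232 GPa
unconsolidated mud: 1980 kg/m³ × 9.80665 m/s² × 850 m = 1.650×10^7 Pa = 0.01650 GPa
glacial till: 2020 kg/m³ × 9.80665 m/s² × 430 m = 8.518×10^6 Pa = 8.518×10^-3 GPa
eclogite: 3380 kg/m³ × 9.80665 m/s² × 3800 m = 1.260×10^8 Pa = 0.1260 GPa
upper-mantle rock: 3280 kg/m³ × 9.80665 m/s² × 28375 m = 9.127×10^8 Pa = 0.9127 GPa
Total = 0.01232 + 0.01650 + 8.518×10^-3 + 0.1260 + 0.9127 = 1.0760 GPa

1.1 GPa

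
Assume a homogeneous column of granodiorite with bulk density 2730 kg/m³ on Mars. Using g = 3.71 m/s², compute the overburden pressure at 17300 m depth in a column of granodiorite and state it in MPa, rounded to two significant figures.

180 MPa

granodiorite: 2730 kg/m³ × 3.71 m/s² × 17300 m = 1.752×10^8 Pa = 175.2 MPa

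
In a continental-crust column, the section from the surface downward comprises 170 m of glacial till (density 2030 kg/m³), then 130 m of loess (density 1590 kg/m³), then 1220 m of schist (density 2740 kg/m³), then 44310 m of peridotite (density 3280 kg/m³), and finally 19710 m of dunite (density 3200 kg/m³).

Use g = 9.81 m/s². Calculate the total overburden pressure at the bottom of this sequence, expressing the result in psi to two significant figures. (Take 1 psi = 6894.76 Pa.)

glacial till: 2030 kg/m³ × 9.81 m/s² × 170 m = 3.385×10^6 Pa = 491.0 psi
loess: 1590 kg/m³ × 9.81 m/s² × 130 m = 2.028×10^6 Pa = 294.1 psi
schist: 2740 kg/m³ × 9.81 m/s² × 1220 m = 3.279×10^7 Pa = 4756 psi
peridotite: 3280 kg/m³ × 9.81 m/s² × 44310 m = 1.426×10^9 Pa = 2.068×10^5 psi
dunite: 3200 kg/m³ × 9.81 m/s² × 19710 m = 6.187×10^8 Pa = 89740 psi
Total = 491.0 + 294.1 + 4756 + 2.068×10^5 + 89740 = 3.0207×10^5 psi

300000 psi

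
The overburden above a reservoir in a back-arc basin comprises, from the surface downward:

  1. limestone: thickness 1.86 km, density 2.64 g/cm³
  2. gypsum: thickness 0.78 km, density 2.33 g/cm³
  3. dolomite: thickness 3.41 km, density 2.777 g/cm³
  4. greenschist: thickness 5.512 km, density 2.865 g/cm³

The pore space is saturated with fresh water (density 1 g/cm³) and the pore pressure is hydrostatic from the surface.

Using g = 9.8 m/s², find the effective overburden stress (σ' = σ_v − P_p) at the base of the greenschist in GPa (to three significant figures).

0.200 GPa

Overburden (lithostatic) stress σ_v:
limestone: 2640 kg/m³ × 9.8 m/s² × 1860 m = 4.812×10^7 Pa = 48.12 MPa
gypsum: 2330 kg/m³ × 9.8 m/s² × 780 m = 1.781×10^7 Pa = 17.81 MPa
dolomite: 2777 kg/m³ × 9.8 m/s² × 3410 m = 9.280×10^7 Pa = 92.80 MPa
greenschist: 2865 kg/m³ × 9.8 m/s² × 5512 m = 1.548×10^8 Pa = 154.8 MPa
Total = 48.12 + 17.81 + 92.80 + 154.8 = 313.49 MPa
Pore pressure P_p = 1000 kg/m³ × 9.8 m/s² × 11562 m = 1.133×10^8 Pa = 113.3 MPa
Effective stress σ' = σ_v − P_p = 313.5 − 113.3 = 200.19 MPa = 0.20019 GPa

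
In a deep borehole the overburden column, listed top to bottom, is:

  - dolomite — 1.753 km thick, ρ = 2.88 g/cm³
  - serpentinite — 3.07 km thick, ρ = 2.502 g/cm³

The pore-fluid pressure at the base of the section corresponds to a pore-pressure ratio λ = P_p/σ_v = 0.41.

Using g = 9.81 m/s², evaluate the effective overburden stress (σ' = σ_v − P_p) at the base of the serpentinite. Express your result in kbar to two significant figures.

Overburden (lithostatic) stress σ_v:
dolomite: 2880 kg/m³ × 9.81 m/s² × 1753 m = 4.953×10^7 Pa = 49.53 MPa
serpentinite: 2502 kg/m³ × 9.81 m/s² × 3070 m = 7.535×10^7 Pa = 75.35 MPa
Total = 49.53 + 75.35 = 124.88 MPa
Pore pressure P_p = λ·σ_v = 0.41 × 124.9 MPa = 51.20 MPa
Effective stress σ' = σ_v − P_p = 124.9 − 51.20 = 73.679 MPa = 0.73679 kbar

0.74 kbar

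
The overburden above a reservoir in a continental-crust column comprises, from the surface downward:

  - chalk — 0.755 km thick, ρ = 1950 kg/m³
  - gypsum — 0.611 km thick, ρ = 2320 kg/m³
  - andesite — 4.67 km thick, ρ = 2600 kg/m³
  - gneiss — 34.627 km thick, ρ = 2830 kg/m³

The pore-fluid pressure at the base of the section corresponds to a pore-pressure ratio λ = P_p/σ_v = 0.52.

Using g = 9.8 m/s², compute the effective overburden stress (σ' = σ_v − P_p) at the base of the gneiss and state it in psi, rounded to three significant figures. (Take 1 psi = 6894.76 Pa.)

77100 psi

Overburden (lithostatic) stress σ_v:
chalk: 1950 kg/m³ × 9.8 m/s² × 755 m = 1.443×10^7 Pa = 14.43 MPa
gypsum: 2320 kg/m³ × 9.8 m/s² × 611 m = 1.389×10^7 Pa = 13.89 MPa
andesite: 2600 kg/m³ × 9.8 m/s² × 4670 m = 1.190×10^8 Pa = 119.0 MPa
gneiss: 2830 kg/m³ × 9.8 m/s² × 34627 m = 9.603×10^8 Pa = 960.3 MPa
Total = 14.43 + 13.89 + 119.0 + 960.3 = 1107.7 MPa
Pore pressure P_p = λ·σ_v = 0.52 × 1108 MPa = 576.0 MPa
Effective stress σ' = σ_v − P_p = 1108 − 576.0 = 531.68 MPa = 77113 psi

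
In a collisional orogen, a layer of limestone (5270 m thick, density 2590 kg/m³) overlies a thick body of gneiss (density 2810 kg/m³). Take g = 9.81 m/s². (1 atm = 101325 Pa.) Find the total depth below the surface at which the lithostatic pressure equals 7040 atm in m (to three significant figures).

Pressure at base of upper layers: 2590×9.81×5270 = 1.339×10^8 Pa = 1321 atm
Remaining pressure to be supplied by gneiss: 7.133×10^8 − 1.339×10^8 = 5.794×10^8 Pa
Additional depth in gneiss = 5.794×10^8 Pa / (2810 kg/m³ × 9.81 m/s²) = 21020 m
Total depth = 5270 m + 21020 m = 26290 m

26300 m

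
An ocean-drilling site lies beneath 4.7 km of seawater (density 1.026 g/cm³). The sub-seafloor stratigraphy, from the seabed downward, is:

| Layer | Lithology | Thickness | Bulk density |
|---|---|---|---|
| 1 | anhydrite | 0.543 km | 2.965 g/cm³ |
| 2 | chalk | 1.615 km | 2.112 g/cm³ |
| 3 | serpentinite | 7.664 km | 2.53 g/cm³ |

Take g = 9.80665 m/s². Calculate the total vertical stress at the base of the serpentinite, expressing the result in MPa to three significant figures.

287 MPa

seawater: 1026 kg/m³ × 9.80665 m/s² × 4700 m = 4.729×10^7 Pa = 47.29 MPa
anhydrite: 2965 kg/m³ × 9.80665 m/s² × 543 m = 1.579×10^7 Pa = 15.79 MPa
chalk: 2112 kg/m³ × 9.80665 m/s² × 1615 m = 3.345×10^7 Pa = 33.45 MPa
serpentinite: 2530 kg/m³ × 9.80665 m/s² × 7664 m = 1.902×10^8 Pa = 190.2 MPa
Total = 47.29 + 15.79 + 33.45 + 190.2 = 286.68 MPa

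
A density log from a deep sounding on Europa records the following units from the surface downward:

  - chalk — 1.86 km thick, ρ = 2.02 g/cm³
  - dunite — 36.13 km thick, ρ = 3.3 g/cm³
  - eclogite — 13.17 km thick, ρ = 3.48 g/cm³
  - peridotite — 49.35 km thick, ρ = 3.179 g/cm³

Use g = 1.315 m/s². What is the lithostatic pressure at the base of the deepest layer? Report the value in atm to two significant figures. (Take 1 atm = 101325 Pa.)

chalk: 2020 kg/m³ × 1.315 m/s² × 1860 m = 4.941×10^6 Pa = 48.76 atm
dunite: 3300 kg/m³ × 1.315 m/s² × 36130 m = 1.568×10^8 Pa = 1547 atm
eclogite: 3480 kg/m³ × 1.315 m/s² × 13170 m = 6.027×10^7 Pa = 594.8 atm
peridotite: 3179 kg/m³ × 1.315 m/s² × 49350 m = 2.063×10^8 Pa = 2036 atm
Total = 48.76 + 1547 + 594.8 + 2036 = 4227.0 atm

4200 atm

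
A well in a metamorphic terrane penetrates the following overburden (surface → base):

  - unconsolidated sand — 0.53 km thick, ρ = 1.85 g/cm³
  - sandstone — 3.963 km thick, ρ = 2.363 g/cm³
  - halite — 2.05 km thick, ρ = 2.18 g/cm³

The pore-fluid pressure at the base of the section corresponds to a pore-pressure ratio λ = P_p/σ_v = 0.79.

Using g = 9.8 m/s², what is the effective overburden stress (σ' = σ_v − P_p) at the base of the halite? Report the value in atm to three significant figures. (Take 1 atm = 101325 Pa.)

Overburden (lithostatic) stress σ_v:
unconsolidated sand: 1850 kg/m³ × 9.8 m/s² × 530 m = 9.609×10^6 Pa = 9.609 MPa
sandstone: 2363 kg/m³ × 9.8 m/s² × 3963 m = 9.177×10^7 Pa = 91.77 MPa
halite: 2180 kg/m³ × 9.8 m/s² × 2050 m = 4.380×10^7 Pa = 43.80 MPa
Total = 9.609 + 91.77 + 43.80 = 145.18 MPa
Pore pressure P_p = λ·σ_v = 0.79 × 145.2 MPa = 114.7 MPa
Effective stress σ' = σ_v − P_p = 145.2 − 114.7 = 30.487 MPa = 300.89 atm

301 atm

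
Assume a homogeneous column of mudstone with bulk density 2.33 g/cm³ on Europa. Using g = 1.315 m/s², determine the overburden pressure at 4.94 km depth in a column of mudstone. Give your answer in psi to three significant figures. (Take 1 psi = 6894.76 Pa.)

2200 psi

mudstone: 2330 kg/m³ × 1.315 m/s² × 4940 m = 1.514×10^7 Pa = 2195 psi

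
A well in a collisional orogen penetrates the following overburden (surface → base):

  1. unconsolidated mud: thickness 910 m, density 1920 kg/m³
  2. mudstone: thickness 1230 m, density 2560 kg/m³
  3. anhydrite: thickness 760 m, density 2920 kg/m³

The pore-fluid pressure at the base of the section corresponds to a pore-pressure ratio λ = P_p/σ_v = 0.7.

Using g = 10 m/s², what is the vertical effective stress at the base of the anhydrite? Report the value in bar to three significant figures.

Overburden (lithostatic) stress σ_v:
unconsolidated mud: 1920 kg/m³ × 10 m/s² × 910 m = 1.747×10^7 Pa = 17.47 MPa
mudstone: 2560 kg/m³ × 10 m/s² × 1230 m = 3.149×10^7 Pa = 31.49 MPa
anhydrite: 2920 kg/m³ × 10 m/s² × 760 m = 2.219×10^7 Pa = 22.19 MPa
Total = 17.47 + 31.49 + 22.19 = 71.152 MPa
Pore pressure P_p = λ·σ_v = 0.7 × 71.15 MPa = 49.81 MPa
Effective stress σ' = σ_v − P_p = 71.15 − 49.81 = 21.346 MPa = 213.46 bar

213 bar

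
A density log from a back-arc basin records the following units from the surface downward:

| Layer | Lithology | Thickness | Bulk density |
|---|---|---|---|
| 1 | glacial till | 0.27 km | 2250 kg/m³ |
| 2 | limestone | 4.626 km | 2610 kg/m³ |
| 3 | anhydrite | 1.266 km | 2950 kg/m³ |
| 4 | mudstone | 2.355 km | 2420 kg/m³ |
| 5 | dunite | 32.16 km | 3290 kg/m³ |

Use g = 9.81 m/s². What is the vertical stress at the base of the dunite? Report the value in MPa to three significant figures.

1250 MPa

glacial till: 2250 kg/m³ × 9.81 m/s² × 270 m = 5.960×10^6 Pa = 5.960 MPa
limestone: 2610 kg/m³ × 9.81 m/s² × 4626 m = 1.184×10^8 Pa = 118.4 MPa
anhydrite: 2950 kg/m³ × 9.81 m/s² × 1266 m = 3.664×10^7 Pa = 36.64 MPa
mudstone: 2420 kg/m³ × 9.81 m/s² × 2355 m = 5.591×10^7 Pa = 55.91 MPa
dunite: 3290 kg/m³ × 9.81 m/s² × 32160 m = 1.038×10^9 Pa = 1038 MPa
Total = 5.960 + 118.4 + 36.64 + 55.91 + 1038 = 1254.9 MPa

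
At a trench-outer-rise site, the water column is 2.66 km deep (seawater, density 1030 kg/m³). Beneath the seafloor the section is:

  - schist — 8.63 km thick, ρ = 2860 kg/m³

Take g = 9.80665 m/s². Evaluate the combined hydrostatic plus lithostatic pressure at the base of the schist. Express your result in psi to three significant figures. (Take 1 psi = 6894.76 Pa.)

seawater: 1030 kg/m³ × 9.80665 m/s² × 2660 m = 2.687×10^7 Pa = 3897 psi
schist: 2860 kg/m³ × 9.80665 m/s² × 8630 m = 2.420×10^8 Pa = 35106 psi
Total = 3897 + 35106 = 39003 psi

39000 psi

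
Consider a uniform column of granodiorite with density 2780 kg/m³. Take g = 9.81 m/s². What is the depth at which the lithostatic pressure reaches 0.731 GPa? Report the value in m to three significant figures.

h = P/(ρg) = 0.731 GPa / (2780 kg/m³ × 9.81 m/s²) = 7.310×10^8 Pa / 27272 Pa/m = 26804 m

26800 m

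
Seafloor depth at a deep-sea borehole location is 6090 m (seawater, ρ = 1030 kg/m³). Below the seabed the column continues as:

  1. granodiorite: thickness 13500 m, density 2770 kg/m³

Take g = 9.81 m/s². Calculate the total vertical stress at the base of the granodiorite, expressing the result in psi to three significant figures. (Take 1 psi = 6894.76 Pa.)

seawater: 1030 kg/m³ × 9.81 m/s² × 6090 m = 6.154×10^7 Pa = 8925 psi
granodiorite: 2770 kg/m³ × 9.81 m/s² × 13500 m = 3.668×10^8 Pa = 53206 psi
Total = 8925 + 53206 = 62131 psi

62100 psi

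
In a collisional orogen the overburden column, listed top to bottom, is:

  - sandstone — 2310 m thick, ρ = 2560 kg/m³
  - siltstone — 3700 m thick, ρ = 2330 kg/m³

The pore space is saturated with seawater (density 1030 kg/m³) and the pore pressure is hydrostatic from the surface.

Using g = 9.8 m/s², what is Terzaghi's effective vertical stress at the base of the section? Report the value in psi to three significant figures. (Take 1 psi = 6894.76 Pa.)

11900 psi

Overburden (lithostatic) stress σ_v:
sandstone: 2560 kg/m³ × 9.8 m/s² × 2310 m = 5.795×10^7 Pa = 57.95 MPa
siltstone: 2330 kg/m³ × 9.8 m/s² × 3700 m = 8.449×10^7 Pa = 84.49 MPa
Total = 57.95 + 84.49 = 142.44 MPa
Pore pressure P_p = 1030 kg/m³ × 9.8 m/s² × 6010 m = 6.066×10^7 Pa = 60.66 MPa
Effective stress σ' = σ_v − P_p = 142.4 − 60.66 = 81.774 MPa = 11860 psi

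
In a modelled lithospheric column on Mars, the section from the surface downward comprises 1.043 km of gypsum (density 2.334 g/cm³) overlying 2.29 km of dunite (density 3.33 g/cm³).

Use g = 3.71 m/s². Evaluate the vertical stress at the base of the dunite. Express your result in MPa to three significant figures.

37.3 MPa

gypsum: 2334 kg/m³ × 3.71 m/s² × 1043 m = 9.031×10^6 Pa = 9.031 MPa
dunite: 3330 kg/m³ × 3.71 m/s² × 2290 m = 2.829×10^7 Pa = 28.29 MPa
Total = 9.031 + 28.29 = 37.323 MPa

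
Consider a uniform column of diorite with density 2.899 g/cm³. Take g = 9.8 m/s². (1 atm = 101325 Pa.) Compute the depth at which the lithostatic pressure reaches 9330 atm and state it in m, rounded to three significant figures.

h = P/(ρg) = 9330 atm / (2899 kg/m³ × 9.8 m/s²) = 9.454×10^8 Pa / 28410 Pa/m = 33275 m

33300 m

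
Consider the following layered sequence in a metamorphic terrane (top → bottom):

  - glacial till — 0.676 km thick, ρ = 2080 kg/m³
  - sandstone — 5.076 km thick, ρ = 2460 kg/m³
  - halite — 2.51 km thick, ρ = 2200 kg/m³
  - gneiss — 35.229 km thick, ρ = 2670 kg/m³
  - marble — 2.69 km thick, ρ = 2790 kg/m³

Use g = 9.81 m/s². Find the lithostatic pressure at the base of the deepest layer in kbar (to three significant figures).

glacial till: 2080 kg/m³ × 9.81 m/s² × 676 m = 1.379×10^7 Pa = 0.1379 kbar
sandstone: 2460 kg/m³ × 9.81 m/s² × 5076 m = 1.225×10^8 Pa = 1.225 kbar
halite: 2200 kg/m³ × 9.81 m/s² × 2510 m = 5.417×10^7 Pa = 0.5417 kbar
gneiss: 2670 kg/m³ × 9.81 m/s² × 35229 m = 9.227×10^8 Pa = 9.227 kbar
marble: 2790 kg/m³ × 9.81 m/s² × 2690 m = 7.363×10^7 Pa = 0.7363 kbar
Total = 0.1379 + 1.225 + 0.5417 + 9.227 + 0.7363 = 11.868 kbar

11.9 kbar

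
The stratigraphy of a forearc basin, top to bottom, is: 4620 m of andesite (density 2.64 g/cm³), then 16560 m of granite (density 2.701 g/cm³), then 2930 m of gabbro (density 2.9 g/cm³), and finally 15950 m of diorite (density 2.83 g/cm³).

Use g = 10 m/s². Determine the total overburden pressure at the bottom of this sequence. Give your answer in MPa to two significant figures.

1100 MPa

andesite: 2640 kg/m³ × 10 m/s² × 4620 m = 1.220×10^8 Pa = 122.0 MPa
granite: 2701 kg/m³ × 10 m/s² × 16560 m = 4.473×10^8 Pa = 447.3 MPa
gabbro: 2900 kg/m³ × 10 m/s² × 2930 m = 8.497×10^7 Pa = 84.97 MPa
diorite: 2830 kg/m³ × 10 m/s² × 15950 m = 4.514×10^8 Pa = 451.4 MPa
Total = 122.0 + 447.3 + 84.97 + 451.4 = 1105.6 MPa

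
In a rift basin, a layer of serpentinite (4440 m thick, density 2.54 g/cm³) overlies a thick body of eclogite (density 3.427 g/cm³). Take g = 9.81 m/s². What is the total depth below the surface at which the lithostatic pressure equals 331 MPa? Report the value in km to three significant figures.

Pressure at base of upper layers: 2540×9.81×4440 = 1.106×10^8 Pa = 110.6 MPa
Remaining pressure to be supplied by eclogite: 3.310×10^8 − 1.106×10^8 = 2.204×10^8 Pa
Additional depth in eclogite = 2.204×10^8 Pa / (3427 kg/m³ × 9.81 m/s²) = 6554.9 m
Total depth = 4440 m + 6554.9 m = 10995 m
= 10.995 km

11.0 km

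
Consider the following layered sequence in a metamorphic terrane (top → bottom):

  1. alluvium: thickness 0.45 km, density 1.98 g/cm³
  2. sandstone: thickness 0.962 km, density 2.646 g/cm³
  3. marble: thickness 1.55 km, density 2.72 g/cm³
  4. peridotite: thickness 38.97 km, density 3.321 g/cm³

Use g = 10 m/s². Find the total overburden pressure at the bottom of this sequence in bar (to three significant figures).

alluvium: 1980 kg/m³ × 10 m/s² × 450 m = 8.910×10^6 Pa = 89.10 bar
sandstone: 2646 kg/m³ × 10 m/s² × 962 m = 2.545×10^7 Pa = 254.5 bar
marble: 2720 kg/m³ × 10 m/s² × 1550 m = 4.216×10^7 Pa = 421.6 bar
peridotite: 3321 kg/m³ × 10 m/s² × 38970 m = 1.294×10^9 Pa = 12942 bar
Total = 89.10 + 254.5 + 421.6 + 12942 = 13707 bar

13700 bar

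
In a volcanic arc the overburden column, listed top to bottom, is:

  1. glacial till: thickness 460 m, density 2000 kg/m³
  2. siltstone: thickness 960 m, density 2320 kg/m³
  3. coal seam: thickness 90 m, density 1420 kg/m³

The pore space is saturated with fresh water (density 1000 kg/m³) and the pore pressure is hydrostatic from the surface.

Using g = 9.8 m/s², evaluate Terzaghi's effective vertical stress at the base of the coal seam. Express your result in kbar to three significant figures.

0.173 kbar

Overburden (lithostatic) stress σ_v:
glacial till: 2000 kg/m³ × 9.8 m/s² × 460 m = 9.016×10^6 Pa = 9.016 MPa
siltstone: 2320 kg/m³ × 9.8 m/s² × 960 m = 2.183×10^7 Pa = 21.83 MPa
coal seam: 1420 kg/m³ × 9.8 m/s² × 90 m = 1.252×10^6 Pa = 1.252 MPa
Total = 9.016 + 21.83 + 1.252 = 32.095 MPa
Pore pressure P_p = 1000 kg/m³ × 9.8 m/s² × 1510 m = 1.480×10^7 Pa = 14.80 MPa
Effective stress σ' = σ_v − P_p = 32.09 − 14.80 = 17.297 MPa = 0.17297 kbar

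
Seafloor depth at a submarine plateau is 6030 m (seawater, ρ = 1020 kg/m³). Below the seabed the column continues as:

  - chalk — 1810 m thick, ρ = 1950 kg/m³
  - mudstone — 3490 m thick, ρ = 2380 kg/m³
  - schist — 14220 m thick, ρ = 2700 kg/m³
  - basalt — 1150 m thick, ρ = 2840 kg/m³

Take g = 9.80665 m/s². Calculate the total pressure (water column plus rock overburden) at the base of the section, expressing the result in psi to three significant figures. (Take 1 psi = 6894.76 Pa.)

seawater: 1020 kg/m³ × 9.80665 m/s² × 6030 m = 6.032×10^7 Pa = 8748 psi
chalk: 1950 kg/m³ × 9.80665 m/s² × 1810 m = 3.461×10^7 Pa = 5020 psi
mudstone: 2380 kg/m³ × 9.80665 m/s² × 3490 m = 8.146×10^7 Pa = 11814 psi
schist: 2700 kg/m³ × 9.80665 m/s² × 14220 m = 3.765×10^8 Pa = 54609 psi
basalt: 2840 kg/m³ × 9.80665 m/s² × 1150 m = 3.203×10^7 Pa = 4645 psi
Total = 8748 + 5020 + 11814 + 54609 + 4645 = 84837 psi

84800 psi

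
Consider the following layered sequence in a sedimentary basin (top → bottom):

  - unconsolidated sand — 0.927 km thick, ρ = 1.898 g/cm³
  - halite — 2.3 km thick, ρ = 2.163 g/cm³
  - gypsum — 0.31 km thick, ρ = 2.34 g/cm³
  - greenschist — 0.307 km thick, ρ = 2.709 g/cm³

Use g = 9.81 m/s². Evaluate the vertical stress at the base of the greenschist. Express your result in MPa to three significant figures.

unconsolidated sand: 1898 kg/m³ × 9.81 m/s² × 927 m = 1.726×10^7 Pa = 17.26 MPa
halite: 2163 kg/m³ × 9.81 m/s² × 2300 m = 4.880×10^7 Pa = 48.80 MPa
gypsum: 2340 kg/m³ × 9.81 m/s² × 310 m = 7.116×10^6 Pa = 7.116 MPa
greenschist: 2709 kg/m³ × 9.81 m/s² × 307 m = 8.159×10^6 Pa = 8.159 MPa
Total = 17.26 + 48.80 + 7.116 + 8.159 = 81.339 MPa

81.3 MPa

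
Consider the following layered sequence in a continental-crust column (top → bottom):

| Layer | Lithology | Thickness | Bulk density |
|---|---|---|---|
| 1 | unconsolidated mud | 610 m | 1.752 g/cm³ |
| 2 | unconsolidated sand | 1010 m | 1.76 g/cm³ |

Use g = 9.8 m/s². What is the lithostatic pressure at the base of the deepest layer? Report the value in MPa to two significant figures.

unconsolidated mud: 1752 kg/m³ × 9.8 m/s² × 610 m = 1.047×10^7 Pa = 10.47 MPa
unconsolidated sand: 1760 kg/m³ × 9.8 m/s² × 1010 m = 1.742×10^7 Pa = 17.42 MPa
Total = 10.47 + 17.42 = 27.894 MPa

28 MPa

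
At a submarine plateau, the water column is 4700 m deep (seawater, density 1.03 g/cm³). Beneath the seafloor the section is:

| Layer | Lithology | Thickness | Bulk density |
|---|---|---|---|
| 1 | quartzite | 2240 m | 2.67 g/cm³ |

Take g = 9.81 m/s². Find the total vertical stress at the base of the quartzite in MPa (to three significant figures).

106 MPa

seawater: 1030 kg/m³ × 9.81 m/s² × 4700 m = 4.749×10^7 Pa = 47.49 MPa
quartzite: 2670 kg/m³ × 9.81 m/s² × 2240 m = 5.867×10^7 Pa = 58.67 MPa
Total = 47.49 + 58.67 = 106.16 MPa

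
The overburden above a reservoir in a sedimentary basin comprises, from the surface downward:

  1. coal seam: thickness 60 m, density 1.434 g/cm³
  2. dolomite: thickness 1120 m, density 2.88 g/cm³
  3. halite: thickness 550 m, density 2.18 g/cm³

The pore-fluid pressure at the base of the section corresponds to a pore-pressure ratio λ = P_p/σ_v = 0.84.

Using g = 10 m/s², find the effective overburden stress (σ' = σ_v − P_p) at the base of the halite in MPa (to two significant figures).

7.2 MPa

Overburden (lithostatic) stress σ_v:
coal seam: 1434 kg/m³ × 10 m/s² × 60 m = 8.604×10^5 Pa = 0.8604 MPa
dolomite: 2880 kg/m³ × 10 m/s² × 1120 m = 3.226×10^7 Pa = 32.26 MPa
halite: 2180 kg/m³ × 10 m/s² × 550 m = 1.199×10^7 Pa = 11.99 MPa
Total = 0.8604 + 32.26 + 11.99 = 45.106 MPa
Pore pressure P_p = λ·σ_v = 0.84 × 45.11 MPa = 37.89 MPa
Effective stress σ' = σ_v − P_p = 45.11 − 37.89 = 7.2170 MPa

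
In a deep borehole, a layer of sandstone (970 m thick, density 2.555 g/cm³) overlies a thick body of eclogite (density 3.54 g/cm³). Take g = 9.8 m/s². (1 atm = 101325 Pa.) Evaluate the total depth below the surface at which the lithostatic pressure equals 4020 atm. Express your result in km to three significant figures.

Pressure at base of upper layers: 2555×9.8×970 = 2.429×10^7 Pa = 239.7 atm
Remaining pressure to be supplied by eclogite: 4.073×10^8 − 2.429×10^7 = 3.830×10^8 Pa
Additional depth in eclogite = 3.830×10^8 Pa / (3540 kg/m³ × 9.8 m/s²) = 11041 m
Total depth = 970 m + 11041 m = 12011 m
= 12.011 km

12.0 km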